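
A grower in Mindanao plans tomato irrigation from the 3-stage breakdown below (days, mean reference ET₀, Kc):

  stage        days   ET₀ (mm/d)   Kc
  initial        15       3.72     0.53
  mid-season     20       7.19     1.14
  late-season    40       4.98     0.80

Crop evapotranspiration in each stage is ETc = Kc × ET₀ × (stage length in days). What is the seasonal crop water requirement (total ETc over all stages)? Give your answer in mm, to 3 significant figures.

353 mm

initial: 0.53 × 3.72 × 15 = 29.57 mm
mid-season: 1.14 × 7.19 × 20 = 163.93 mm
late-season: 0.80 × 4.98 × 40 = 159.36 mm
Seasonal total = 352.86 mm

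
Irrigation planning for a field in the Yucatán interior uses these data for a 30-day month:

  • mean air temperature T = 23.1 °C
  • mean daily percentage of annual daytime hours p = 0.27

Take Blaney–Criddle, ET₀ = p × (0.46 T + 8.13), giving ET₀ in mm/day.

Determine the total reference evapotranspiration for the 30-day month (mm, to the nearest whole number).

ET₀ = 0.27 × (0.46 × 23.1 + 8.13) = 0.27 × 18.756 = 5.0641 mm/d
Monthly total = 5.0641 × 30 = 151.923 mm

152 mm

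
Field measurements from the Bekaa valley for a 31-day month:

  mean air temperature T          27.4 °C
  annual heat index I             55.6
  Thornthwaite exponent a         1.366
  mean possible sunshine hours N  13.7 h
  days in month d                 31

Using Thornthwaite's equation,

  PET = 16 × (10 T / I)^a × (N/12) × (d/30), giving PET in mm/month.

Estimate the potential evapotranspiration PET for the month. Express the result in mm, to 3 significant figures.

10T/I = 10 × 27.4 / 55.6 = 4.9281
(10T/I)^a = 4.9281^1.366 = 8.8349
Uncorrected PET = 16 × 8.8349 = 141.358 mm
Correction = (N/12)(d/30) = (13.7/12)(31/30) = 1.1797
PET = 141.358 × 1.1797 = 166.760 mm/month

167 mm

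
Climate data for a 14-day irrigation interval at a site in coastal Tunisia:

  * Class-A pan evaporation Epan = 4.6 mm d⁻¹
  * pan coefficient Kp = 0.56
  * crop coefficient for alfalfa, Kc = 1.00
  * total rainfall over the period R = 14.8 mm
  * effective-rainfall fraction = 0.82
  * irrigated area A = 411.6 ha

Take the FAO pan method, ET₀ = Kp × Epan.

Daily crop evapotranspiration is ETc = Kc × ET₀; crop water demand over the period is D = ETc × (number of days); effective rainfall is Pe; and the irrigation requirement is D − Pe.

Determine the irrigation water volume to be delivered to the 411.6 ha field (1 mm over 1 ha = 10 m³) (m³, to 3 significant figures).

ET₀ = 0.56 × 4.6 = 2.5760 mm/d
ETc = Kc × ET₀ = 1.00 × 2.5760 = 2.5760 mm/d
Crop demand D = ETc × 14 d = 2.5760 × 14 = 36.064 mm
Pe = 0.82 × 14.8 = 12.136 mm
D − Pe = 36.064 − 12.136 = 23.928 mm
Volume = 23.928 mm × 411.6 ha × 10 = 98487.6 m³

98500 m³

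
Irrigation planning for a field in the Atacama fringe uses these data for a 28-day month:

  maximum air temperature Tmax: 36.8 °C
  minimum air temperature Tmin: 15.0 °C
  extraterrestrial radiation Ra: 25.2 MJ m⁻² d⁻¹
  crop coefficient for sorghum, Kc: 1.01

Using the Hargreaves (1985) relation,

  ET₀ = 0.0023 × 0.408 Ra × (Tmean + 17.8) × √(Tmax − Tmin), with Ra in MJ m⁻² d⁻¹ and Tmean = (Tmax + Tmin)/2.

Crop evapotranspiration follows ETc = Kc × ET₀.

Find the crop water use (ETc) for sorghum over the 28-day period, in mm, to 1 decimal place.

136.5 mm

Tmean = (36.8 + 15.0)/2 = 25.90 °C
0.408 Ra = 0.408 × 25.2 = 10.2816 mm/d equivalent
ET₀ = 0.0023 × 10.2816 × (25.90 + 17.8) × √21.8 = 0.0023 × 10.2816 × 43.70 × 4.6690 = 4.8250 mm/d
ETc = Kc × ET₀ = 1.01 × 4.8250 = 4.8733 mm/d
Over 28 days: 4.8733 × 28 = 136.452 mm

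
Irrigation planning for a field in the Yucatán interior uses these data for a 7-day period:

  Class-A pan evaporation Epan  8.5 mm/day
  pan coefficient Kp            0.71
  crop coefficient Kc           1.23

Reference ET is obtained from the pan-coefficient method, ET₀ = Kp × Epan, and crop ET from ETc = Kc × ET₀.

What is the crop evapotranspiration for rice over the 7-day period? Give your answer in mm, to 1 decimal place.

52.0 mm

ET₀ = 0.71 × 8.5 = 6.0350 mm/d
ETc = Kc × ET₀ = 1.23 × 6.0350 = 7.4231 mm/d
Over 7 days: 7.4231 × 7 = 51.962 mm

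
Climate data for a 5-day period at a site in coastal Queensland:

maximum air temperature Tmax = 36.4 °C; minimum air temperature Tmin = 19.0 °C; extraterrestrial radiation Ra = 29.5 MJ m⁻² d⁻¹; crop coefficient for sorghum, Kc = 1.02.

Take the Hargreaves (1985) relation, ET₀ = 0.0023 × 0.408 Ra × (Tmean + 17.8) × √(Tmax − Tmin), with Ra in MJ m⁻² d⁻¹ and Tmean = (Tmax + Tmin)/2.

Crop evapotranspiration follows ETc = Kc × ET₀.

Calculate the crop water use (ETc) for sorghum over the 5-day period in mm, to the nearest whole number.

27 mm

Tmean = (36.4 + 19.0)/2 = 27.70 °C
0.408 Ra = 0.408 × 29.5 = 12.0360 mm/d equivalent
ET₀ = 0.0023 × 12.0360 × (27.70 + 17.8) × √17.4 = 0.0023 × 12.0360 × 45.50 × 4.1713 = 5.2540 mm/d
ETc = Kc × ET₀ = 1.02 × 5.2540 = 5.3591 mm/d
Over 5 days: 5.3591 × 5 = 26.796 mm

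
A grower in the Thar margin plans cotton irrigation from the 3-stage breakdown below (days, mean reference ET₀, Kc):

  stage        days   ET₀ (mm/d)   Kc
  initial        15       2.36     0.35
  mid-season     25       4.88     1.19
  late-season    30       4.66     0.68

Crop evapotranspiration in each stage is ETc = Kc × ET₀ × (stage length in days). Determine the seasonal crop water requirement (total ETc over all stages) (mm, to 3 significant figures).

initial: 0.35 × 2.36 × 15 = 12.39 mm
mid-season: 1.19 × 4.88 × 25 = 145.18 mm
late-season: 0.68 × 4.66 × 30 = 95.06 mm
Seasonal total = 252.63 mm

253 mm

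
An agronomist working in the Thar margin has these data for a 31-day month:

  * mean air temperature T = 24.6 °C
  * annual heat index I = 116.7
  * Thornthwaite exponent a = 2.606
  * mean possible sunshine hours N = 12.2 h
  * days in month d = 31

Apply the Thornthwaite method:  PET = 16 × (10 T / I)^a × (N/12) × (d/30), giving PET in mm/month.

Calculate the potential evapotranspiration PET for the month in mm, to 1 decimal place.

117.4 mm

10T/I = 10 × 24.6 / 116.7 = 2.1080
(10T/I)^a = 2.1080^2.606 = 6.9824
Uncorrected PET = 16 × 6.9824 = 111.718 mm
Correction = (N/12)(d/30) = (12.2/12)(31/30) = 1.0506
PET = 111.718 × 1.0506 = 117.371 mm/month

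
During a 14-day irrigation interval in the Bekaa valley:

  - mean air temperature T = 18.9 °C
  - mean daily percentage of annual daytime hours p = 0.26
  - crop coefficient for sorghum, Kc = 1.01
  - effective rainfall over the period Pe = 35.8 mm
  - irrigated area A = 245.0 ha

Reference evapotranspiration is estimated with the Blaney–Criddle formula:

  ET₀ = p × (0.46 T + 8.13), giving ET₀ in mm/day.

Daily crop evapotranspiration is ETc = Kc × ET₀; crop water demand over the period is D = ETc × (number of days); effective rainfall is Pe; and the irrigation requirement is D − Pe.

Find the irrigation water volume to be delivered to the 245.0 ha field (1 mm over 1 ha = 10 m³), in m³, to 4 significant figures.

63830 m³

ET₀ = 0.26 × (0.46 × 18.9 + 8.13) = 0.26 × 16.824 = 4.3742 mm/d
ETc = Kc × ET₀ = 1.01 × 4.3742 = 4.4179 mm/d
Crop demand D = ETc × 14 d = 4.4179 × 14 = 61.851 mm
D − Pe = 61.851 − 35.8 = 26.051 mm
Volume = 26.051 mm × 245.0 ha × 10 = 63825.0 m³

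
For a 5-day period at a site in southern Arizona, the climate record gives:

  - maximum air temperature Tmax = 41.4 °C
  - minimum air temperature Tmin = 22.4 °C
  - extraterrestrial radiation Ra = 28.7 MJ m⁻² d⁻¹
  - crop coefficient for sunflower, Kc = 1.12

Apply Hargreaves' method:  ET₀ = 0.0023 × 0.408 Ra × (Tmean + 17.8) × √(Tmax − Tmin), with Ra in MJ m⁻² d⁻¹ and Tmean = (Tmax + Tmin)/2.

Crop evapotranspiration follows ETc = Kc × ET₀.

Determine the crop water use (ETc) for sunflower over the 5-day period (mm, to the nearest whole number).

33 mm

Tmean = (41.4 + 22.4)/2 = 31.90 °C
0.408 Ra = 0.408 × 28.7 = 11.7096 mm/d equivalent
ET₀ = 0.0023 × 11.7096 × (31.90 + 17.8) × √19.0 = 0.0023 × 11.7096 × 49.70 × 4.3589 = 5.8345 mm/d
ETc = Kc × ET₀ = 1.12 × 5.8345 = 6.5346 mm/d
Over 5 days: 6.5346 × 5 = 32.673 mm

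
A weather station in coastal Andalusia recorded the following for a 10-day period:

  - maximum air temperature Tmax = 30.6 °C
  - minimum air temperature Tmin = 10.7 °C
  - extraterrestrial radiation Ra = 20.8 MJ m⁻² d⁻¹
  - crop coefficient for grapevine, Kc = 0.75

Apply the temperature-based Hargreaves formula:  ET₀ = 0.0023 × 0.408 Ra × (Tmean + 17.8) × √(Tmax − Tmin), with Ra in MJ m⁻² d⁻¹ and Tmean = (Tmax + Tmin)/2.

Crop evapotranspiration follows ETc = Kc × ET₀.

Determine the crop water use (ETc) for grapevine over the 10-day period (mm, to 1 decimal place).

25.1 mm

Tmean = (30.6 + 10.7)/2 = 20.65 °C
0.408 Ra = 0.408 × 20.8 = 8.4864 mm/d equivalent
ET₀ = 0.0023 × 8.4864 × (20.65 + 17.8) × √19.9 = 0.0023 × 8.4864 × 38.45 × 4.4609 = 3.3479 mm/d
ETc = Kc × ET₀ = 0.75 × 3.3479 = 2.5109 mm/d
Over 10 days: 2.5109 × 10 = 25.109 mm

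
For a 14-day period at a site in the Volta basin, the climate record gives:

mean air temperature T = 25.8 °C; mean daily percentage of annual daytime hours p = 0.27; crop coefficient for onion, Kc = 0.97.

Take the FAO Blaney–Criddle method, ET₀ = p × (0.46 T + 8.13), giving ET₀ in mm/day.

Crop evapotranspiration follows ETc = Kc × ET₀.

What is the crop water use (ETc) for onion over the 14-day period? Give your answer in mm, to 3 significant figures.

ET₀ = 0.27 × (0.46 × 25.8 + 8.13) = 0.27 × 19.998 = 5.3995 mm/d
ETc = Kc × ET₀ = 0.97 × 5.3995 = 5.2375 mm/d
Over 14 days: 5.2375 × 14 = 73.325 mm

73.3 mm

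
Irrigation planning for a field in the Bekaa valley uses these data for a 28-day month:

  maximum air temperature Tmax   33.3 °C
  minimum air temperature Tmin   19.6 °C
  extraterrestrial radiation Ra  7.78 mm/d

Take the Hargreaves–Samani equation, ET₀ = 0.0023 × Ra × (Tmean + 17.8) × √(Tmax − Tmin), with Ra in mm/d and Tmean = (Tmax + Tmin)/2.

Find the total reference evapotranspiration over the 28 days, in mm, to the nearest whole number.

Tmean = (33.3 + 19.6)/2 = 26.45 °C
ET₀ = 0.0023 × 7.78 × (26.45 + 17.8) × √13.7 = 0.0023 × 7.78 × 44.25 × 3.7014 = 2.9308 mm/d
Over 28 days: 2.9308 × 28 = 82.062 mm

82 mm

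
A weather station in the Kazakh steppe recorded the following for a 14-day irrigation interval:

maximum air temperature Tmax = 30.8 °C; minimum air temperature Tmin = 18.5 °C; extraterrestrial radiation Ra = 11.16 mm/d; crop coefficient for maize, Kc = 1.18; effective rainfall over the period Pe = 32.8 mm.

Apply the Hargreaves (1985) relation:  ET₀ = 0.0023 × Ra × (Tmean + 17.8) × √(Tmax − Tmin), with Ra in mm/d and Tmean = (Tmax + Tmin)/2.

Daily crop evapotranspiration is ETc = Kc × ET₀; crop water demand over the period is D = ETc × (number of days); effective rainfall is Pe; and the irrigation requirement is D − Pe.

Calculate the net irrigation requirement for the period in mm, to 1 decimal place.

Tmean = (30.8 + 18.5)/2 = 24.65 °C
ET₀ = 0.0023 × 11.16 × (24.65 + 17.8) × √12.3 = 0.0023 × 11.16 × 42.45 × 3.5071 = 3.8214 mm/d
ETc = Kc × ET₀ = 1.18 × 3.8214 = 4.5093 mm/d
Crop demand D = ETc × 14 d = 4.5093 × 14 = 63.130 mm
D − Pe = 63.130 − 32.8 = 30.330 mm

30.3 mm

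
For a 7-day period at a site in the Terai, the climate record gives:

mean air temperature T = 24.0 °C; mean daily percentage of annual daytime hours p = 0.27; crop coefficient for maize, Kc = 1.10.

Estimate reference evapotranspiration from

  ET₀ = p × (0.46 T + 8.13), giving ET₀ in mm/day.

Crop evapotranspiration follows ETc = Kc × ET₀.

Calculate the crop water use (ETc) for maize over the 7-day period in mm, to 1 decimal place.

ET₀ = 0.27 × (0.46 × 24.0 + 8.13) = 0.27 × 19.170 = 5.1759 mm/d
ETc = Kc × ET₀ = 1.10 × 5.1759 = 5.6935 mm/d
Over 7 days: 5.6935 × 7 = 39.855 mm

39.9 mm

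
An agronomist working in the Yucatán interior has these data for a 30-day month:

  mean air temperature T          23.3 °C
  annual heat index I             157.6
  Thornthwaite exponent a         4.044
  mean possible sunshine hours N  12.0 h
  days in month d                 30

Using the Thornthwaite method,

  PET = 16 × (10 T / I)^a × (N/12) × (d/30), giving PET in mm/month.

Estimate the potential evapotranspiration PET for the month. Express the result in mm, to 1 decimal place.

10T/I = 10 × 23.3 / 157.6 = 1.4784
(10T/I)^a = 1.4784^4.044 = 4.8600
Uncorrected PET = 16 × 4.8600 = 77.760 mm
Correction = (N/12)(d/30) = (12.0/12)(30/30) = 1.0000
PET = 77.760 × 1.0000 = 77.760 mm/month

77.8 mm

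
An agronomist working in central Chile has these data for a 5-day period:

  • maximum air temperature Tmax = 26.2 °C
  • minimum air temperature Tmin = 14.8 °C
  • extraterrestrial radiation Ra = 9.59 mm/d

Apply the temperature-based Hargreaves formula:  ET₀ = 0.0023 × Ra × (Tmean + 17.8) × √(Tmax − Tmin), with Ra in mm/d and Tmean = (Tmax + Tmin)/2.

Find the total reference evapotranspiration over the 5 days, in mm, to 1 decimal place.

Tmean = (26.2 + 14.8)/2 = 20.50 °C
ET₀ = 0.0023 × 9.59 × (20.50 + 17.8) × √11.4 = 0.0023 × 9.59 × 38.30 × 3.3764 = 2.8523 mm/d
Over 5 days: 2.8523 × 5 = 14.262 mm

14.3 mm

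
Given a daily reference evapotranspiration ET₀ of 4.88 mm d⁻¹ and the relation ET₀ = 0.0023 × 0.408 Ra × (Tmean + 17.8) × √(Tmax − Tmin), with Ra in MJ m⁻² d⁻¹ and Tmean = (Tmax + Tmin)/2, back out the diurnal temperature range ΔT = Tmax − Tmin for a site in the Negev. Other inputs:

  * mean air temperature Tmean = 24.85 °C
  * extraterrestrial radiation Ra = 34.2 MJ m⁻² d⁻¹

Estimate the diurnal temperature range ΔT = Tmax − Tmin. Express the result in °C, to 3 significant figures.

√ΔT = ET₀ / [0.0023 × 0.408 × Ra × (Tmean+17.8)] = 4.88 / (0.0023 × 13.9536 × 42.65) = 3.5652
ΔT = 3.5652² = 12.711 °C

12.7 °C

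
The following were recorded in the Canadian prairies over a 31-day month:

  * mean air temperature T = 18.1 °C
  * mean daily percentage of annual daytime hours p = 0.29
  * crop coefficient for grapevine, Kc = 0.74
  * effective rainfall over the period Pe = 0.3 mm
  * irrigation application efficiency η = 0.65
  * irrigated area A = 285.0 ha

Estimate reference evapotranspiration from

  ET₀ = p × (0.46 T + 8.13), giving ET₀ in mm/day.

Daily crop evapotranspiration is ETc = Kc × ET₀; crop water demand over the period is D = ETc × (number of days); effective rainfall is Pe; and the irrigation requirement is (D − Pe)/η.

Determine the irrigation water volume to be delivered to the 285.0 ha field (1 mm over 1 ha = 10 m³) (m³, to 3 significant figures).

479000 m³

ET₀ = 0.29 × (0.46 × 18.1 + 8.13) = 0.29 × 16.456 = 4.7722 mm/d
ETc = Kc × ET₀ = 0.74 × 4.7722 = 3.5314 mm/d
Crop demand D = ETc × 31 d = 3.5314 × 31 = 109.473 mm
D − Pe = 109.473 − 0.3 = 109.173 mm
Gross irrigation = 109.173 / 0.65 = 167.958 mm
Volume = 167.958 mm × 285.0 ha × 10 = 478680.3 m³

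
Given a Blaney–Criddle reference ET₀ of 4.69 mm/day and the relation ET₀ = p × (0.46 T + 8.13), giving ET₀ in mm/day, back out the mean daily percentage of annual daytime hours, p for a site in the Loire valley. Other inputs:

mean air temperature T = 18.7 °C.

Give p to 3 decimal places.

0.280

p = ET₀ / (0.46 T + 8.13) = 4.69 / (0.46 × 18.7 + 8.13) = 4.69 / 16.732 = 0.2803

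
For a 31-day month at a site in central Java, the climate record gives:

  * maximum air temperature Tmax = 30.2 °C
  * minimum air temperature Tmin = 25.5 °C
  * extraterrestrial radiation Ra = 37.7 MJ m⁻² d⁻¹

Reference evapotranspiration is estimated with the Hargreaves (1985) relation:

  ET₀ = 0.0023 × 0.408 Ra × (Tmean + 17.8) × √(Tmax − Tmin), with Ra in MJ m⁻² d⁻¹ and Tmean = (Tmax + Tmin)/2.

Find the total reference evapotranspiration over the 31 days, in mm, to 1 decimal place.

Tmean = (30.2 + 25.5)/2 = 27.85 °C
0.408 Ra = 0.408 × 37.7 = 15.3816 mm/d equivalent
ET₀ = 0.0023 × 15.3816 × (27.85 + 17.8) × √4.7 = 0.0023 × 15.3816 × 45.65 × 2.1679 = 3.5011 mm/d
Over 31 days: 3.5011 × 31 = 108.534 mm

108.5 mm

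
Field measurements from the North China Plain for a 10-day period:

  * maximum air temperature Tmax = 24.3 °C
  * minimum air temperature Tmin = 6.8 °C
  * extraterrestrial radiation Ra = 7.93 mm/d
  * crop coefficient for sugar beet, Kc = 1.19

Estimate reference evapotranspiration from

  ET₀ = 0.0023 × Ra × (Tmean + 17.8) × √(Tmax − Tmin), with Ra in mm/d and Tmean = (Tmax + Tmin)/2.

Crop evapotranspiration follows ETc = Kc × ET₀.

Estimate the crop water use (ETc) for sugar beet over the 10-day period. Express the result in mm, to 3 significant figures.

Tmean = (24.3 + 6.8)/2 = 15.55 °C
ET₀ = 0.0023 × 7.93 × (15.55 + 17.8) × √17.5 = 0.0023 × 7.93 × 33.35 × 4.1833 = 2.5446 mm/d
ETc = Kc × ET₀ = 1.19 × 2.5446 = 3.0281 mm/d
Over 10 days: 3.0281 × 10 = 30.281 mm

30.3 mm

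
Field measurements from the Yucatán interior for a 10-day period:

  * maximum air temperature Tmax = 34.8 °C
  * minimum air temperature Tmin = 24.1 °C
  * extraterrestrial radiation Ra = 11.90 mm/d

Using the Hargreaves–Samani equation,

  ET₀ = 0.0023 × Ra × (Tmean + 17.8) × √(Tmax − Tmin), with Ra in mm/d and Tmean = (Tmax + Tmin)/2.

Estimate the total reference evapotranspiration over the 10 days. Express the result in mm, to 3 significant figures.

42.3 mm

Tmean = (34.8 + 24.1)/2 = 29.45 °C
ET₀ = 0.0023 × 11.90 × (29.45 + 17.8) × √10.7 = 0.0023 × 11.90 × 47.25 × 3.2711 = 4.2303 mm/d
Over 10 days: 4.2303 × 10 = 42.303 mm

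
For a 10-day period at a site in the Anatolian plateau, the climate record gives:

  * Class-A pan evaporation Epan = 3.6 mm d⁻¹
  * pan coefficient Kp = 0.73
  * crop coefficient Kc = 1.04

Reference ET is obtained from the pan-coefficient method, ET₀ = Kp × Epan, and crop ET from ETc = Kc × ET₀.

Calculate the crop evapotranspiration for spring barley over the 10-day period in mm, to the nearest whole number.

ET₀ = 0.73 × 3.6 = 2.6280 mm/d
ETc = Kc × ET₀ = 1.04 × 2.6280 = 2.7331 mm/d
Over 10 days: 2.7331 × 10 = 27.331 mm

27 mm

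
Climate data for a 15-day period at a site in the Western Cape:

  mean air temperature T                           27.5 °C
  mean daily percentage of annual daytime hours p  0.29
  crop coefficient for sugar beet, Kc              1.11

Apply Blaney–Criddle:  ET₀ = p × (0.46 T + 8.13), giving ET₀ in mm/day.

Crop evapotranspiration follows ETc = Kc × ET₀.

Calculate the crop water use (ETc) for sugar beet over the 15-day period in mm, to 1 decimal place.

100.3 mm

ET₀ = 0.29 × (0.46 × 27.5 + 8.13) = 0.29 × 20.780 = 6.0262 mm/d
ETc = Kc × ET₀ = 1.11 × 6.0262 = 6.6891 mm/d
Over 15 days: 6.6891 × 15 = 100.337 mm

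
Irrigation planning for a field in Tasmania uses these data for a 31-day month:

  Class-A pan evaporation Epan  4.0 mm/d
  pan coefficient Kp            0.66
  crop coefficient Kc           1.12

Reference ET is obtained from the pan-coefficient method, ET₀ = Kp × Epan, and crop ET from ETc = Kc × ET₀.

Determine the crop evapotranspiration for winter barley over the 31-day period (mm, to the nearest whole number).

92 mm

ET₀ = 0.66 × 4.0 = 2.6400 mm/d
ETc = Kc × ET₀ = 1.12 × 2.6400 = 2.9568 mm/d
Over 31 days: 2.9568 × 31 = 91.661 mm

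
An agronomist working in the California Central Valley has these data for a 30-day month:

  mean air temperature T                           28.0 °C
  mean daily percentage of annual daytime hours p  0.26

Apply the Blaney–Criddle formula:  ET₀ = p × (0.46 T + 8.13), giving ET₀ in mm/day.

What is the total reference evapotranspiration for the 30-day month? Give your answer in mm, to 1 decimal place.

163.9 mm

ET₀ = 0.26 × (0.46 × 28.0 + 8.13) = 0.26 × 21.010 = 5.4626 mm/d
Monthly total = 5.4626 × 30 = 163.878 mm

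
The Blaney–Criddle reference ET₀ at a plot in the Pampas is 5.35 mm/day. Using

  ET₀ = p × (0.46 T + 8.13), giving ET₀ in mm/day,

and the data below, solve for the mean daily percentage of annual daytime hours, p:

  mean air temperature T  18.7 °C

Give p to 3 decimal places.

0.320

p = ET₀ / (0.46 T + 8.13) = 5.35 / (0.46 × 18.7 + 8.13) = 5.35 / 16.732 = 0.3197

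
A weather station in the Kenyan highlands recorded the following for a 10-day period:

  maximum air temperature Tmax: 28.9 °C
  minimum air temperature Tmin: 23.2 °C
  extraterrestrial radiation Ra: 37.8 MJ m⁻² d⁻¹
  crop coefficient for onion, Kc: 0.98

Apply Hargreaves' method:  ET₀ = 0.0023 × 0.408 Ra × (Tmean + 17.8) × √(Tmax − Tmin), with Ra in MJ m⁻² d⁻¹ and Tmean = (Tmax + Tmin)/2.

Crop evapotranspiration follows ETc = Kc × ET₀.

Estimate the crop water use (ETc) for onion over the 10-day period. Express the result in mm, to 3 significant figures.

Tmean = (28.9 + 23.2)/2 = 26.05 °C
0.408 Ra = 0.408 × 37.8 = 15.4224 mm/d equivalent
ET₀ = 0.0023 × 15.4224 × (26.05 + 17.8) × √5.7 = 0.0023 × 15.4224 × 43.85 × 2.3875 = 3.7136 mm/d
ETc = Kc × ET₀ = 0.98 × 3.7136 = 3.6393 mm/d
Over 10 days: 3.6393 × 10 = 36.393 mm

36.4 mm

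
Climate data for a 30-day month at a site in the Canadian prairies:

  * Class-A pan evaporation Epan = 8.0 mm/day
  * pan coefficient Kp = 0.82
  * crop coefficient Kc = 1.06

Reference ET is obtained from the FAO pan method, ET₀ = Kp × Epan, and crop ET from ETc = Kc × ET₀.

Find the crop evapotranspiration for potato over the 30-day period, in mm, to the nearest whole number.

ET₀ = 0.82 × 8.0 = 6.5600 mm/d
ETc = Kc × ET₀ = 1.06 × 6.5600 = 6.9536 mm/d
Over 30 days: 6.9536 × 30 = 208.608 mm

209 mm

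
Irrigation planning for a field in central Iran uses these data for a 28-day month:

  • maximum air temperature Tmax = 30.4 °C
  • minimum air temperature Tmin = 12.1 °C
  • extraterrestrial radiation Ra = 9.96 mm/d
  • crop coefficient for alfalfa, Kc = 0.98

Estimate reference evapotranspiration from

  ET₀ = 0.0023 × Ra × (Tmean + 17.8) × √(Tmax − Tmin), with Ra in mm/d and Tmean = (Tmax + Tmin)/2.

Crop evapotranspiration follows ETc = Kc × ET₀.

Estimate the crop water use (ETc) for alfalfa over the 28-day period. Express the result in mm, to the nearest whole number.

Tmean = (30.4 + 12.1)/2 = 21.25 °C
ET₀ = 0.0023 × 9.96 × (21.25 + 17.8) × √18.3 = 0.0023 × 9.96 × 39.05 × 4.2778 = 3.8267 mm/d
ETc = Kc × ET₀ = 0.98 × 3.8267 = 3.7502 mm/d
Over 28 days: 3.7502 × 28 = 105.006 mm

105 mm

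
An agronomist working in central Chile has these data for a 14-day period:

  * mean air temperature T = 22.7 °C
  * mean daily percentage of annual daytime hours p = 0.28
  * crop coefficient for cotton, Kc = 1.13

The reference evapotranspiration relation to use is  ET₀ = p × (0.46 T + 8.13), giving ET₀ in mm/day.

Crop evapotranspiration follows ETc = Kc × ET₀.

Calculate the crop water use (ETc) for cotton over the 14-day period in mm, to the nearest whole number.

ET₀ = 0.28 × (0.46 × 22.7 + 8.13) = 0.28 × 18.572 = 5.2002 mm/d
ETc = Kc × ET₀ = 1.13 × 5.2002 = 5.8762 mm/d
Over 14 days: 5.8762 × 14 = 82.267 mm

82 mm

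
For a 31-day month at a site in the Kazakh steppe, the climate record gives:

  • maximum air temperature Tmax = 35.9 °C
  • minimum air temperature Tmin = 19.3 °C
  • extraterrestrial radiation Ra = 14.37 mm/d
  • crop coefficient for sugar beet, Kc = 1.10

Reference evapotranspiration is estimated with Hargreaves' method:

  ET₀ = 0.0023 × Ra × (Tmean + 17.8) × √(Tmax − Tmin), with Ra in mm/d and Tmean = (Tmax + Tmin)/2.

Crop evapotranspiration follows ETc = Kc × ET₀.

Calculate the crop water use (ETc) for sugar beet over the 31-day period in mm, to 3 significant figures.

Tmean = (35.9 + 19.3)/2 = 27.60 °C
ET₀ = 0.0023 × 14.37 × (27.60 + 17.8) × √16.6 = 0.0023 × 14.37 × 45.40 × 4.0743 = 6.1135 mm/d
ETc = Kc × ET₀ = 1.10 × 6.1135 = 6.7249 mm/d
Over 31 days: 6.7249 × 31 = 208.472 mm

208 mm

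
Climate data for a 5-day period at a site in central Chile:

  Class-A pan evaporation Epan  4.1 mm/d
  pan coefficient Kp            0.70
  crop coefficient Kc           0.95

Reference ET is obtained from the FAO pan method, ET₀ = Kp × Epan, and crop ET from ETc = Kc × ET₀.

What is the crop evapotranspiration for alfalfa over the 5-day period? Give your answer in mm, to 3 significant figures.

ET₀ = 0.70 × 4.1 = 2.8700 mm/d
ETc = Kc × ET₀ = 0.95 × 2.8700 = 2.7265 mm/d
Over 5 days: 2.7265 × 5 = 13.633 mm

13.6 mm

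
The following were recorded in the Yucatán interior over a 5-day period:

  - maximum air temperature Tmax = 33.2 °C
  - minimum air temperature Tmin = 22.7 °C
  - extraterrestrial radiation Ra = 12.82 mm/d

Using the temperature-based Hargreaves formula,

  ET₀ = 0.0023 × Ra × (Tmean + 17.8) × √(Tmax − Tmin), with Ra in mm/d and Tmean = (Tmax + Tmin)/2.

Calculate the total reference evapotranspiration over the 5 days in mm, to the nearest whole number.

22 mm

Tmean = (33.2 + 22.7)/2 = 27.95 °C
ET₀ = 0.0023 × 12.82 × (27.95 + 17.8) × √10.5 = 0.0023 × 12.82 × 45.75 × 3.2404 = 4.3712 mm/d
Over 5 days: 4.3712 × 5 = 21.856 mm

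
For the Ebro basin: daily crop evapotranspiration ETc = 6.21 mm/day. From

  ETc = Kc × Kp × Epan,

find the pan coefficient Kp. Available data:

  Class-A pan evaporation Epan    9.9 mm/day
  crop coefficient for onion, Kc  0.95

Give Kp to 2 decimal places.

0.66

ETc = Kc × Kp × Epan  ⇒  Kp = ETc / (Kc × Epan)
Kp = 6.21 / (0.95 × 9.9) = 6.21 / 9.405 = 0.6603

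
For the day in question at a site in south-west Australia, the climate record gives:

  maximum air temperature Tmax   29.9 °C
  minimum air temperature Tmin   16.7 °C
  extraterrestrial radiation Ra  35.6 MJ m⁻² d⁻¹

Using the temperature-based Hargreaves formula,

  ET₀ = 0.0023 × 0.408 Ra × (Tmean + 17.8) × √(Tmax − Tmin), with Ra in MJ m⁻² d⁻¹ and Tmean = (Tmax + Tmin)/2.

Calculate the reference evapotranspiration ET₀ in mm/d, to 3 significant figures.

Tmean = (29.9 + 16.7)/2 = 23.30 °C
0.408 Ra = 0.408 × 35.6 = 14.5248 mm/d equivalent
ET₀ = 0.0023 × 14.5248 × (23.30 + 17.8) × √13.2 = 0.0023 × 14.5248 × 41.10 × 3.6332 = 4.9885 mm/d

4.99 mm/d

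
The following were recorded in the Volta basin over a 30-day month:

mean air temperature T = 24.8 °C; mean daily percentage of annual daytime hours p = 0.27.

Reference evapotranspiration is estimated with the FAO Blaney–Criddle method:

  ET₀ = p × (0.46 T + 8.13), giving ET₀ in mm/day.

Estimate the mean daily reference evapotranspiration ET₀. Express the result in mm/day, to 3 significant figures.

ET₀ = 0.27 × (0.46 × 24.8 + 8.13) = 0.27 × 19.538 = 5.2753 mm/d

5.28 mm/day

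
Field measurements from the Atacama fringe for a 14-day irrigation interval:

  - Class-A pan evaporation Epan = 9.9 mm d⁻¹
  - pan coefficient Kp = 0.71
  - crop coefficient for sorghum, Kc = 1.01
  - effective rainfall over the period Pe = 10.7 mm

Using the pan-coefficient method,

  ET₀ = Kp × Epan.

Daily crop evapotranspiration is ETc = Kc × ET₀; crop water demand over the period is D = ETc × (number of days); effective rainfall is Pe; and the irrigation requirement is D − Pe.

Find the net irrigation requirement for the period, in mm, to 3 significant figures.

ET₀ = 0.71 × 9.9 = 7.0290 mm/d
ETc = Kc × ET₀ = 1.01 × 7.0290 = 7.0993 mm/d
Crop demand D = ETc × 14 d = 7.0993 × 14 = 99.390 mm
D − Pe = 99.390 − 10.7 = 88.690 mm

88.7 mm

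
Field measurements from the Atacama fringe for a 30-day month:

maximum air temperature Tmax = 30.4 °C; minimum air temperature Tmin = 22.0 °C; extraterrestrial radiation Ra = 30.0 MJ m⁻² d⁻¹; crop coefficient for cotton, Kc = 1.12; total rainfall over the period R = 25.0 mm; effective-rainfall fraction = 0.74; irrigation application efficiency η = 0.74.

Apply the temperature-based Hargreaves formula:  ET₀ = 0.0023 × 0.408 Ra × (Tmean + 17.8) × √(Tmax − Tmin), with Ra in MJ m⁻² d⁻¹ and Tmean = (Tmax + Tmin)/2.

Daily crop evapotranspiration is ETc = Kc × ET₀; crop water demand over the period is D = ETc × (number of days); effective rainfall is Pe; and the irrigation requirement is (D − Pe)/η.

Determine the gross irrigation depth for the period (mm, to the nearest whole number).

138 mm

Tmean = (30.4 + 22.0)/2 = 26.20 °C
0.408 Ra = 0.408 × 30.0 = 12.2400 mm/d equivalent
ET₀ = 0.0023 × 12.2400 × (26.20 + 17.8) × √8.4 = 0.0023 × 12.2400 × 44.00 × 2.8983 = 3.5901 mm/d
ETc = Kc × ET₀ = 1.12 × 3.5901 = 4.0209 mm/d
Crop demand D = ETc × 30 d = 4.0209 × 30 = 120.627 mm
Pe = 0.74 × 25.0 = 18.500 mm
D − Pe = 120.627 − 18.500 = 102.127 mm
Gross irrigation = 102.127 / 0.74 = 138.009 mm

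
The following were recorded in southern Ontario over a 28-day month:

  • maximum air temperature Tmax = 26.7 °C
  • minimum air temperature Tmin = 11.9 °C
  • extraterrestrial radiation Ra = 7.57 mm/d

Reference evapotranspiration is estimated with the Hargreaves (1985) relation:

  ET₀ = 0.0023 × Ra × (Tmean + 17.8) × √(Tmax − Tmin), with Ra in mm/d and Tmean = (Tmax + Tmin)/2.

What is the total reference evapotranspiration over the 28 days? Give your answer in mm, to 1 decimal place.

69.6 mm

Tmean = (26.7 + 11.9)/2 = 19.30 °C
ET₀ = 0.0023 × 7.57 × (19.30 + 17.8) × √14.8 = 0.0023 × 7.57 × 37.10 × 3.8471 = 2.4850 mm/d
Over 28 days: 2.4850 × 28 = 69.580 mm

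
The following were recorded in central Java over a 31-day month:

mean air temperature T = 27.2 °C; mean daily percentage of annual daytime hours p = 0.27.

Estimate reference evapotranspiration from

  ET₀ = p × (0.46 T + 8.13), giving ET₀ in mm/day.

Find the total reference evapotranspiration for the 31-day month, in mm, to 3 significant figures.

173 mm

ET₀ = 0.27 × (0.46 × 27.2 + 8.13) = 0.27 × 20.642 = 5.5733 mm/d
Monthly total = 5.5733 × 31 = 172.772 mm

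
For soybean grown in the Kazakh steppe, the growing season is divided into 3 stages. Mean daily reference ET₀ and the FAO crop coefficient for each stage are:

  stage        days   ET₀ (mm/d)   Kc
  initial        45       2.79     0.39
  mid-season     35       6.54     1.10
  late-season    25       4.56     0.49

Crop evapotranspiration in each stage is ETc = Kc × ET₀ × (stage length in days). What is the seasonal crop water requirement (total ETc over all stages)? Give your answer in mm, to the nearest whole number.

initial: 0.39 × 2.79 × 45 = 48.96 mm
mid-season: 1.10 × 6.54 × 35 = 251.79 mm
late-season: 0.49 × 4.56 × 25 = 55.86 mm
Seasonal total = 356.61 mm

357 mm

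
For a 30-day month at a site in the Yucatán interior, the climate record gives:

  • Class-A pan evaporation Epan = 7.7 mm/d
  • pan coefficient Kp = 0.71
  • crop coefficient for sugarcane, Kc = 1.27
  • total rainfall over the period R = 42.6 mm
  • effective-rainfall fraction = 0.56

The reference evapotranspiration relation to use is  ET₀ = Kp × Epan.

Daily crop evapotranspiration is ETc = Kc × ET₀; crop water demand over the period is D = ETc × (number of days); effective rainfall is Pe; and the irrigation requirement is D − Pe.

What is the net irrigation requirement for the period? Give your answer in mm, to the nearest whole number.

184 mm

ET₀ = 0.71 × 7.7 = 5.4670 mm/d
ETc = Kc × ET₀ = 1.27 × 5.4670 = 6.9431 mm/d
Crop demand D = ETc × 30 d = 6.9431 × 30 = 208.293 mm
Pe = 0.56 × 42.6 = 23.856 mm
D − Pe = 208.293 − 23.856 = 184.437 mm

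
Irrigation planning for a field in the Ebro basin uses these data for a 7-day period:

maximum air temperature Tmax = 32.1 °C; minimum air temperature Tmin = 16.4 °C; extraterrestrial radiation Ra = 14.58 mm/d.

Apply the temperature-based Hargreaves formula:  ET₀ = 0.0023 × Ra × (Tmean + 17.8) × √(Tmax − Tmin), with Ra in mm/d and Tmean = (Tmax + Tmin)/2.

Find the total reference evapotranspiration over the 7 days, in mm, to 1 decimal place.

39.1 mm

Tmean = (32.1 + 16.4)/2 = 24.25 °C
ET₀ = 0.0023 × 14.58 × (24.25 + 17.8) × √15.7 = 0.0023 × 14.58 × 42.05 × 3.9623 = 5.5873 mm/d
Over 7 days: 5.5873 × 7 = 39.111 mm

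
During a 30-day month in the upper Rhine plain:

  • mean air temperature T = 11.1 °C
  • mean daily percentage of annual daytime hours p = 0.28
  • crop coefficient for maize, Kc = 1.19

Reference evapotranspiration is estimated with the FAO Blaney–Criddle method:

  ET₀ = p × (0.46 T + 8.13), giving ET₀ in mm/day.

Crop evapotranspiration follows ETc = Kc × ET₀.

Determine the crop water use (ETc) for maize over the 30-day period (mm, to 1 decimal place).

132.3 mm

ET₀ = 0.28 × (0.46 × 11.1 + 8.13) = 0.28 × 13.236 = 3.7061 mm/d
ETc = Kc × ET₀ = 1.19 × 3.7061 = 4.4103 mm/d
Over 30 days: 4.4103 × 30 = 132.309 mm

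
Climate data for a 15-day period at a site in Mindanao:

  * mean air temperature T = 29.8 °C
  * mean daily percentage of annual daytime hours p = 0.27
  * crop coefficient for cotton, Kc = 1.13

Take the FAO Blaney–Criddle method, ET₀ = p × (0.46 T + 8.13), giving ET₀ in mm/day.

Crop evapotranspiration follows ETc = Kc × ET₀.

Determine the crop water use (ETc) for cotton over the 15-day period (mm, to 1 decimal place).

ET₀ = 0.27 × (0.46 × 29.8 + 8.13) = 0.27 × 21.838 = 5.8963 mm/d
ETc = Kc × ET₀ = 1.13 × 5.8963 = 6.6628 mm/d
Over 15 days: 6.6628 × 15 = 99.942 mm

99.9 mm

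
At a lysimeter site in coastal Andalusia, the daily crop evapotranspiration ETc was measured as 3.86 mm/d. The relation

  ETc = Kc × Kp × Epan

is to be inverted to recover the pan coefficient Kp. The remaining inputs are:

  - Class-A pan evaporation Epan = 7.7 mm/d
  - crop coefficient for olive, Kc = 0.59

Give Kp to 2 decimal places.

0.85

ETc = Kc × Kp × Epan  ⇒  Kp = ETc / (Kc × Epan)
Kp = 3.86 / (0.59 × 7.7) = 3.86 / 4.543 = 0.8497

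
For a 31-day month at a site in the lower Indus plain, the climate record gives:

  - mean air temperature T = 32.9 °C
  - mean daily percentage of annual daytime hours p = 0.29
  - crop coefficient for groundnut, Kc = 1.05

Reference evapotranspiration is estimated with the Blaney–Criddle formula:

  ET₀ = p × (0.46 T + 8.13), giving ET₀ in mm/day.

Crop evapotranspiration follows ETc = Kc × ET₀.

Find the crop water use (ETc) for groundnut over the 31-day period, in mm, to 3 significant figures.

ET₀ = 0.29 × (0.46 × 32.9 + 8.13) = 0.29 × 23.264 = 6.7466 mm/d
ETc = Kc × ET₀ = 1.05 × 6.7466 = 7.0839 mm/d
Over 31 days: 7.0839 × 31 = 219.601 mm

220 mm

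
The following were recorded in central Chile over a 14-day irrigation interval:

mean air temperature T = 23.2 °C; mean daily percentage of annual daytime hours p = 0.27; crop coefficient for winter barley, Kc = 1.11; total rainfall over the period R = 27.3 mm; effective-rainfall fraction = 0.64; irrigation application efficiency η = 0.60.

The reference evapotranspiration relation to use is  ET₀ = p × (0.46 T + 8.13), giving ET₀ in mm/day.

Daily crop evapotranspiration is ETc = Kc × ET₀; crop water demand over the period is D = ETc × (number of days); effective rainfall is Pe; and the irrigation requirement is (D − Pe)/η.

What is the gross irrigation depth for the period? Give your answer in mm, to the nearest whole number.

ET₀ = 0.27 × (0.46 × 23.2 + 8.13) = 0.27 × 18.802 = 5.0765 mm/d
ETc = Kc × ET₀ = 1.11 × 5.0765 = 5.6349 mm/d
Crop demand D = ETc × 14 d = 5.6349 × 14 = 78.889 mm
Pe = 0.64 × 27.3 = 17.472 mm
D − Pe = 78.889 − 17.472 = 61.417 mm
Gross irrigation = 61.417 / 0.60 = 102.362 mm

102 mm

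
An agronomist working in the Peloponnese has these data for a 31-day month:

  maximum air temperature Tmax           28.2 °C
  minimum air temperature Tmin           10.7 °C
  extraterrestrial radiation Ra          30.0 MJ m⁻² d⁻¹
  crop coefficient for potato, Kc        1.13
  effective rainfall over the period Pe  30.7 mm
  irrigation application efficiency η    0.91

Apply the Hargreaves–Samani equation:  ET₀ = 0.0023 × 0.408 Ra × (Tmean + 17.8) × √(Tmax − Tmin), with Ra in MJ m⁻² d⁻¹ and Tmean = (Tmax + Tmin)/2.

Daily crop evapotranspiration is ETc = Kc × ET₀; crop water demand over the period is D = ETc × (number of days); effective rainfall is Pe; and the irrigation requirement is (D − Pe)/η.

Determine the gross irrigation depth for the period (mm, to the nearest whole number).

Tmean = (28.2 + 10.7)/2 = 19.45 °C
0.408 Ra = 0.408 × 30.0 = 12.2400 mm/d equivalent
ET₀ = 0.0023 × 12.2400 × (19.45 + 17.8) × √17.5 = 0.0023 × 12.2400 × 37.25 × 4.1833 = 4.3869 mm/d
ETc = Kc × ET₀ = 1.13 × 4.3869 = 4.9572 mm/d
Crop demand D = ETc × 31 d = 4.9572 × 31 = 153.673 mm
D − Pe = 153.673 − 30.7 = 122.973 mm
Gross irrigation = 122.973 / 0.91 = 135.135 mm

135 mm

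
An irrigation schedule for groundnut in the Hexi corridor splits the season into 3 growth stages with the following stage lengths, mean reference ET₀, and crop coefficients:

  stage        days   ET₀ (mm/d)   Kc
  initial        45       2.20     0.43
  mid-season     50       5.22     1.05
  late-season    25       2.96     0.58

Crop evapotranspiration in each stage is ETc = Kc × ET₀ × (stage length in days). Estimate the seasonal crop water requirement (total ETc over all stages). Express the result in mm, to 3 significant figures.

360 mm

initial: 0.43 × 2.20 × 45 = 42.57 mm
mid-season: 1.05 × 5.22 × 50 = 274.05 mm
late-season: 0.58 × 2.96 × 25 = 42.92 mm
Seasonal total = 359.54 mm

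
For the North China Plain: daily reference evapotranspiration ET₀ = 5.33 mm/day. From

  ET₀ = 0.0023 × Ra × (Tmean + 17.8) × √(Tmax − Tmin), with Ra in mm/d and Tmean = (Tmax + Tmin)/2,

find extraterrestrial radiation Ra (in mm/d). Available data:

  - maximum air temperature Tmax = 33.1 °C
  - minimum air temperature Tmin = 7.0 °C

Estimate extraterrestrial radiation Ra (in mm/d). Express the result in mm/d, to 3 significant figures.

12.0 mm/d

Tmean = 20.05 °C; √ΔT = 5.1088
Ra = ET₀ / [0.0023 × (Tmean+17.8) × √ΔT] = 5.33 / (0.0023 × 37.85 × 5.1088) = 11.984 mm/d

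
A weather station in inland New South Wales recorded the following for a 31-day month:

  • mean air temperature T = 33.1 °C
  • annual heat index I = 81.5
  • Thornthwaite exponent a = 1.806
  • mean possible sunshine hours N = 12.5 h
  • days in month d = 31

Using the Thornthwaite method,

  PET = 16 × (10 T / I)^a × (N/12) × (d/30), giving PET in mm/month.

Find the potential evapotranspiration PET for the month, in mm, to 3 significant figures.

216 mm

10T/I = 10 × 33.1 / 81.5 = 4.0613
(10T/I)^a = 4.0613^1.806 = 12.5675
Uncorrected PET = 16 × 12.5675 = 201.080 mm
Correction = (N/12)(d/30) = (12.5/12)(31/30) = 1.0764
PET = 201.080 × 1.0764 = 216.443 mm/month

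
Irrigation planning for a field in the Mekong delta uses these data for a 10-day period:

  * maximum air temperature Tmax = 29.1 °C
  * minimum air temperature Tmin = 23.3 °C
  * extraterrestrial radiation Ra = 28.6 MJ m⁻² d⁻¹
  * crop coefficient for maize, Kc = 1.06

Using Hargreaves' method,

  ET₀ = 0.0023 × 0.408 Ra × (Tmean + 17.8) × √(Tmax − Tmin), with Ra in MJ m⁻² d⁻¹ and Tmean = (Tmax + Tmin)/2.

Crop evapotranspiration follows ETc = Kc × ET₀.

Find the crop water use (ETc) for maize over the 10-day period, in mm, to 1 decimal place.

Tmean = (29.1 + 23.3)/2 = 26.20 °C
0.408 Ra = 0.408 × 28.6 = 11.6688 mm/d equivalent
ET₀ = 0.0023 × 11.6688 × (26.20 + 17.8) × √5.8 = 0.0023 × 11.6688 × 44.00 × 2.4083 = 2.8439 mm/d
ETc = Kc × ET₀ = 1.06 × 2.8439 = 3.0145 mm/d
Over 10 days: 3.0145 × 10 = 30.145 mm

30.1 mm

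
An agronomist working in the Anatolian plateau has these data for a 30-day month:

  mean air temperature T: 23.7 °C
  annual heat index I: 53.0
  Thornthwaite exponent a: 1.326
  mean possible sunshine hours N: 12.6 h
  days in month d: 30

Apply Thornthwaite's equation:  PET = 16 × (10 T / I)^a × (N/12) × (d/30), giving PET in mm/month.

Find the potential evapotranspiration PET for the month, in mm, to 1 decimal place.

122.4 mm

10T/I = 10 × 23.7 / 53.0 = 4.4717
(10T/I)^a = 4.4717^1.326 = 7.2866
Uncorrected PET = 16 × 7.2866 = 116.586 mm
Correction = (N/12)(d/30) = (12.6/12)(30/30) = 1.0500
PET = 116.586 × 1.0500 = 122.415 mm/month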